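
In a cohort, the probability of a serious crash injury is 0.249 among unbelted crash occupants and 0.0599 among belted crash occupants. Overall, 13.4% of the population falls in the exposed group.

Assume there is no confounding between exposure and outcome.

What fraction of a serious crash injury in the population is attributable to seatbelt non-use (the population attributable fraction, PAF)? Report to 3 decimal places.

PAF ≈ 0.297

Let p₁ = 0.249, p₀ = 0.0599.
Overall risk P(Y=1) = π·p₁ + (1−π)·p₀ = 0.134×0.249 + 0.866×0.0599 = 0.085239.
Under exogeneity, PAF = [P(Y=1) − p₀] / P(Y=1).
PAF = (0.085239 − 0.0599) / 0.085239 ≈ 0.2973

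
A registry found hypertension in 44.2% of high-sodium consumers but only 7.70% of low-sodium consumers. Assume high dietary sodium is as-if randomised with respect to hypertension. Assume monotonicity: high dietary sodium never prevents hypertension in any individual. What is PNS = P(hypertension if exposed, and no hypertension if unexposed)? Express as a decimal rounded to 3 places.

p₁ = 0.442, p₀ = 0.077.
Under exogeneity and monotonicity, PNS = p₁ − p₀.
PNS = 0.442 − 0.077 = 0.365

PNS ≈ 0.365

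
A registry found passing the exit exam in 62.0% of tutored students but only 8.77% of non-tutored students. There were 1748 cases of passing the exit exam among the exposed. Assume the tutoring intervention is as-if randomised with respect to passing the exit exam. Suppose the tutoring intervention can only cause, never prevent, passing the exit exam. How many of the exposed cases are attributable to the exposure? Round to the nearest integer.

p₁ = 0.62, p₀ = 0.0877.
PN = (p₁ − p₀)/p₁ = (0.62 − 0.0877) / 0.62 ≈ 0.85855.
Attributable cases ≈ PN × (exposed cases) = 0.85855 × 1748 ≈ 1500.74.

about 1501 cases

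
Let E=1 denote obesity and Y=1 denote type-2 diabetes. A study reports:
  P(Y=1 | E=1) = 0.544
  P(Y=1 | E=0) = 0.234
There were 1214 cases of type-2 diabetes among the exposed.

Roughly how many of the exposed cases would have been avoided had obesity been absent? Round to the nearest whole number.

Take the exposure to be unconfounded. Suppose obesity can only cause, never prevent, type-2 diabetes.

Let p₁ = 0.544, p₀ = 0.234.
PN = (p₁ − p₀)/p₁ = (0.544 − 0.234) / 0.544 ≈ 0.56985.
Attributable cases ≈ PN × (exposed cases) = 0.56985 × 1214 ≈ 691.80.

about 692 cases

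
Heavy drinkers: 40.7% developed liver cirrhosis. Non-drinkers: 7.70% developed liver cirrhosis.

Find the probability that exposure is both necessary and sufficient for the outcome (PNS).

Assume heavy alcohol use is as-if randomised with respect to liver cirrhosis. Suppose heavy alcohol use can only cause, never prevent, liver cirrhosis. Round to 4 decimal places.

p₁ = 0.407, p₀ = 0.077.
Under exogeneity and monotonicity, PNS = p₁ − p₀.
PNS = 0.407 − 0.077 = 0.33

PNS ≈ 0.3300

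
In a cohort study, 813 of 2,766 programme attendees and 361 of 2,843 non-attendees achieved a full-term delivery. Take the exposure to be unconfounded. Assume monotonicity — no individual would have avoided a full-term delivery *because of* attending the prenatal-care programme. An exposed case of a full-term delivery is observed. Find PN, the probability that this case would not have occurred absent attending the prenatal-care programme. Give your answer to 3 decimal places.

PN ≈ 0.568

p₁ = P(outcome | exposed) = 813/2766 = 0.29393
p₀ = P(outcome | unexposed) = 361/2843 = 0.12698
Under exogeneity and monotonicity, PN = (p₁ − p₀) / p₁.
PN = (0.29393 − 0.12698) / 0.29393 = 0.16695 / 0.29393 ≈ 0.5680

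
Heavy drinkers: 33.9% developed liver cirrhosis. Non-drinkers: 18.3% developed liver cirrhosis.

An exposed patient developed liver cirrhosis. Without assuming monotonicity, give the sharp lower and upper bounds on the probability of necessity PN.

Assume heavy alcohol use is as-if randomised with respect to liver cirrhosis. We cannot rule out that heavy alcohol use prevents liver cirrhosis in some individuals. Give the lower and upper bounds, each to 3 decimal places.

p₁ = 0.339, p₀ = 0.183.
Under exogeneity alone the bounds on PN are max{0,(p₁−p₀)/p₁} ≤ PN ≤ min{1,(1−p₀)/p₁}.
  lower = (p₁ − p₀)/p₁ = 0.156 / 0.339 ≈ 0.4602
  upper = min{1, (1 − p₀)/p₁} = 0.817 / 0.339 ≈ 2.4100 → capped at 1

0.460 ≤ PN ≤ 1.000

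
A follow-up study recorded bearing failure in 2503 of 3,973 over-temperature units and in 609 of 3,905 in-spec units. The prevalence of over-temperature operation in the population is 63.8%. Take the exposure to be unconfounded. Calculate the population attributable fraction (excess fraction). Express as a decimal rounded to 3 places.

PAF ≈ 0.660

p₁ = P(outcome | exposed) = 2503/3973 = 0.63
p₀ = P(outcome | unexposed) = 609/3905 = 0.15595
Overall risk P(Y=1) = π·p₁ + (1−π)·p₀ = 0.638×0.63 + 0.362×0.15595 = 0.4584.
Under exogeneity, PAF = [P(Y=1) − p₀] / P(Y=1).
PAF = (0.4584 − 0.15595) / 0.4584 ≈ 0.6598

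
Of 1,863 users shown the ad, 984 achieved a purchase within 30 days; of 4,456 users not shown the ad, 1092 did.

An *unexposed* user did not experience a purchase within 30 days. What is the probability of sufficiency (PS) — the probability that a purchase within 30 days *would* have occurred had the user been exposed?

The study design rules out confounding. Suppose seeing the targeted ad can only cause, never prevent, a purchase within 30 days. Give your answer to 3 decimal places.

PS ≈ 0.375

p₁ = P(outcome | exposed) = 984/1863 = 0.52818
p₀ = P(outcome | unexposed) = 1092/4456 = 0.24506
Under exogeneity and monotonicity, PS = (p₁ − p₀) / (1 − p₀).
PS = (0.52818 − 0.24506) / (1 − 0.24506) = 0.28312 / 0.75494 ≈ 0.3750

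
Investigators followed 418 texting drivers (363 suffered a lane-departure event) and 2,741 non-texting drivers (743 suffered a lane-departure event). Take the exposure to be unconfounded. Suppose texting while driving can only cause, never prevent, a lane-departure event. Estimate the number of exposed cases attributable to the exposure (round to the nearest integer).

about 250 cases

p₁ = P(outcome | exposed) = 363/418 = 0.86842
p₀ = P(outcome | unexposed) = 743/2741 = 0.27107
PN = (p₁ − p₀)/p₁ = (0.86842 − 0.27107) / 0.86842 ≈ 0.68786.
Attributable cases ≈ PN × (exposed cases) = 0.68786 × 363 ≈ 249.69.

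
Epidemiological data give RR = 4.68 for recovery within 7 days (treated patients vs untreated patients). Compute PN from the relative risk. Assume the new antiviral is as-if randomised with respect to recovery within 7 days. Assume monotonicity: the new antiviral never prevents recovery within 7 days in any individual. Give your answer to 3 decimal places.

Under exogeneity and monotonicity, PN = (RR − 1) / RR = 1 − 1/RR.
PN = (4.68 − 1) / 4.68 = 3.68 / 4.68 ≈ 0.7863

PN ≈ 0.786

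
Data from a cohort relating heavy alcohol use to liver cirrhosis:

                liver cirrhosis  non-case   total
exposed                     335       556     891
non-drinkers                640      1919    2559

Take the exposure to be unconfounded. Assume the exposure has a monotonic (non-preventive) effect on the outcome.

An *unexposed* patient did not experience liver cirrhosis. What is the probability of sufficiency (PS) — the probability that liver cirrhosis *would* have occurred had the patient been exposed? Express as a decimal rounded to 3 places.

p₁ = P(outcome | exposed) = 335/891 = 0.37598
p₀ = P(outcome | unexposed) = 640/2559 = 0.2501
Under exogeneity and monotonicity, PS = (p₁ − p₀)/(1 − p₀).
PS = (0.37598 − 0.2501) / 0.7499 ≈ 0.1679

PS ≈ 0.168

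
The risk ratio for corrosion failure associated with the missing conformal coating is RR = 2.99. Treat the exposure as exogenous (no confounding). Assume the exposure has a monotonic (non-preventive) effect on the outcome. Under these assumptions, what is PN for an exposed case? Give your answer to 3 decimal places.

Under exogeneity and monotonicity, PN = (RR − 1) / RR = 1 − 1/RR.
PN = (2.99 − 1) / 2.99 = 1.99 / 2.99 ≈ 0.6656

PN ≈ 0.666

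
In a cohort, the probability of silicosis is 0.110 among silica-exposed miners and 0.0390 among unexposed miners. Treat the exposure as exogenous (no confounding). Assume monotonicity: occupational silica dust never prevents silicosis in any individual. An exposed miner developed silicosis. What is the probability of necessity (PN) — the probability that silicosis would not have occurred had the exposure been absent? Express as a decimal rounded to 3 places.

Let p₁ = 0.11, p₀ = 0.039.
Under exogeneity and monotonicity, PN = (p₁ − p₀) / p₁.
PN = (0.11 − 0.039) / 0.11 = 0.071 / 0.11 ≈ 0.6455

PN ≈ 0.645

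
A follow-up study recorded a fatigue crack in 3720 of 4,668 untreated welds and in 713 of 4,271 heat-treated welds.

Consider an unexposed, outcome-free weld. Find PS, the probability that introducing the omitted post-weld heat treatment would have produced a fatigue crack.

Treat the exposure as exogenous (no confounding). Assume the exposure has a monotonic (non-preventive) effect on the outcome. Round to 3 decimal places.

PS ≈ 0.756

p₁ = P(outcome | exposed) = 3720/4668 = 0.79692
p₀ = P(outcome | unexposed) = 713/4271 = 0.16694
Under exogeneity and monotonicity, PS = (p₁ − p₀) / (1 − p₀).
PS = (0.79692 − 0.16694) / (1 − 0.16694) = 0.62998 / 0.83306 ≈ 0.7562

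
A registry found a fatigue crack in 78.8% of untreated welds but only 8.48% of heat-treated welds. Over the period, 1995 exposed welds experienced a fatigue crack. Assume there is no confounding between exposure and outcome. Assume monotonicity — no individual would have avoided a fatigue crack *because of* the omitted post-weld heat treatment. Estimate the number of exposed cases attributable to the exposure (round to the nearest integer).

p₁ = 0.788, p₀ = 0.0848.
PN = (p₁ − p₀)/p₁ = (0.788 − 0.0848) / 0.788 ≈ 0.89239.
Attributable cases ≈ PN × (exposed cases) = 0.89239 × 1995 ≈ 1780.31.

about 1780 cases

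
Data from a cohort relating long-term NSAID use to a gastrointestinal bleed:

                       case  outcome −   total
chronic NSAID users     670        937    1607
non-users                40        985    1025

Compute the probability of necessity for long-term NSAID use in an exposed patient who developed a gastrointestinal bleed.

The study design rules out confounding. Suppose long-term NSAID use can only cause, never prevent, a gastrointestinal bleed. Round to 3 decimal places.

PN ≈ 0.906

p₁ = P(outcome | exposed) = 670/1607 = 0.41693
p₀ = P(outcome | unexposed) = 40/1025 = 0.039024
Under exogeneity and monotonicity, PN = (p₁ − p₀)/p₁.
PN = (0.41693 − 0.039024) / 0.41693 ≈ 0.9064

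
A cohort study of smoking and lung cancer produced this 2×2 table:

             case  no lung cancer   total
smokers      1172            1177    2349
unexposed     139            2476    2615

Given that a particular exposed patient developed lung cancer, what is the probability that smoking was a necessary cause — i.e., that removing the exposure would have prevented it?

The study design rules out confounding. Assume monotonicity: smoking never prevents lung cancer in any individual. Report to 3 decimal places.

p₁ = P(outcome | exposed) = 1172/2349 = 0.49894
p₀ = P(outcome | unexposed) = 139/2615 = 0.053155
Under exogeneity and monotonicity, PN = (p₁ − p₀)/p₁.
PN = (0.49894 − 0.053155) / 0.49894 ≈ 0.8935

PN ≈ 0.893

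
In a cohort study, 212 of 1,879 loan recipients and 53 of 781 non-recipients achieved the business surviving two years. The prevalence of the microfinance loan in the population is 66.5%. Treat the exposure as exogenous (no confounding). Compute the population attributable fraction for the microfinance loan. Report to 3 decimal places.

PAF ≈ 0.306

p₁ = P(outcome | exposed) = 212/1879 = 0.11283
p₀ = P(outcome | unexposed) = 53/781 = 0.067862
Overall risk P(Y=1) = π·p₁ + (1−π)·p₀ = 0.665×0.11283 + 0.335×0.067862 = 0.097763.
Under exogeneity, PAF = [P(Y=1) − p₀] / P(Y=1).
PAF = (0.097763 − 0.067862) / 0.097763 ≈ 0.3059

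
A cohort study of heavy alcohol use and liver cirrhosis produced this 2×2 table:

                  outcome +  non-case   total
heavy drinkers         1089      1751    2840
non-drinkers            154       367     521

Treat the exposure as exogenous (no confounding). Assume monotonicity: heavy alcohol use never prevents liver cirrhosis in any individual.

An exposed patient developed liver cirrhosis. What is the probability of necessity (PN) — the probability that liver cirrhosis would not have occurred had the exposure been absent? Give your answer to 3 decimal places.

PN ≈ 0.229

p₁ = P(outcome | exposed) = 1089/2840 = 0.38345
p₀ = P(outcome | unexposed) = 154/521 = 0.29559
Under exogeneity and monotonicity, PN = (p₁ − p₀)/p₁.
PN = (0.38345 − 0.29559) / 0.38345 ≈ 0.2291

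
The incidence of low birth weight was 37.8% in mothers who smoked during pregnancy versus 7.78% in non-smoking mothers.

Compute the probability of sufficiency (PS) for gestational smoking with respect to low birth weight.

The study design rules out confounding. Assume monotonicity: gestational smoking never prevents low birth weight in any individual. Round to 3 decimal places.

PS ≈ 0.326

p₁ = 0.378, p₀ = 0.0778.
Under exogeneity and monotonicity, PS = (p₁ − p₀) / (1 − p₀).
PS = (0.378 − 0.0778) / (1 − 0.0778) = 0.3002 / 0.9222 ≈ 0.3255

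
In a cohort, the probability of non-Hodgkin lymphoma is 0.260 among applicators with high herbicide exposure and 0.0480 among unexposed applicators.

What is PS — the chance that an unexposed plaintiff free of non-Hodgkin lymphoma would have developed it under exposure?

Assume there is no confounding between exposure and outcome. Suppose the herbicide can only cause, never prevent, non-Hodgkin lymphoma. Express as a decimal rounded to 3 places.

PS ≈ 0.223

Let p₁ = 0.26, p₀ = 0.048.
Under exogeneity and monotonicity, PS = (p₁ − p₀) / (1 − p₀).
PS = (0.26 − 0.048) / (1 − 0.048) = 0.212 / 0.952 ≈ 0.2227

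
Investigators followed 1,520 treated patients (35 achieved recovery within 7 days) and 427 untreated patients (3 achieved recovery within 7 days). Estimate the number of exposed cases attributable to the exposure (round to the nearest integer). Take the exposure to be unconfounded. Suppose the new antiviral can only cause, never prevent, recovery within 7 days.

about 24 cases

p₁ = P(outcome | exposed) = 35/1520 = 0.023026
p₀ = P(outcome | unexposed) = 3/427 = 0.0070258
PN = (p₁ − p₀)/p₁ = (0.023026 − 0.0070258) / 0.023026 ≈ 0.69488.
Attributable cases ≈ PN × (exposed cases) = 0.69488 × 35 ≈ 24.32.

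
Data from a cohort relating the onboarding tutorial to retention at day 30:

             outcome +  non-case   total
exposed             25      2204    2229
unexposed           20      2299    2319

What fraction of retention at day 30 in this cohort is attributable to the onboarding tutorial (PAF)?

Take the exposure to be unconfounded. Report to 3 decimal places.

p₁ = P(outcome | exposed) = 25/2229 = 0.011216
p₀ = P(outcome | unexposed) = 20/2319 = 0.0086244
Exposure prevalence π = 2229/4548 = 0.49011; overall risk P(Y=1) = 0.0098945.
Under exogeneity, PAF = [P(Y=1) − p₀]/P(Y=1).
PAF = (0.0098945 − 0.0086244) / 0.0098945 ≈ 0.1284

PAF ≈ 0.128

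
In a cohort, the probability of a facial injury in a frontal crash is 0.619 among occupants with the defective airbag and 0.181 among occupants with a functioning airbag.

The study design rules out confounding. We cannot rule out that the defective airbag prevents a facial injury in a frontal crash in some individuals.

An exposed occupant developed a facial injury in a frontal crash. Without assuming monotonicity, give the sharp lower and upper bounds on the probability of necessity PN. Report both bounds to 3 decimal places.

Let p₁ = 0.619, p₀ = 0.181.
Under exogeneity alone the bounds on PN are max{0,(p₁−p₀)/p₁} ≤ PN ≤ min{1,(1−p₀)/p₁}.
  lower = (p₁ − p₀)/p₁ = 0.438 / 0.619 ≈ 0.7076
  upper = min{1, (1 − p₀)/p₁} = 0.819 / 0.619 ≈ 1.3231 → capped at 1

0.708 ≤ PN ≤ 1.000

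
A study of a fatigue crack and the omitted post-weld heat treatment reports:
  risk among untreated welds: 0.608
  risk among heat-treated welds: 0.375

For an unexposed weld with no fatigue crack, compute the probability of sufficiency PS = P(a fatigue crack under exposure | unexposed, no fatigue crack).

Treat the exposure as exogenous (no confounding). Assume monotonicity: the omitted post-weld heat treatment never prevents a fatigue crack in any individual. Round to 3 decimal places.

Let p₁ = 0.608, p₀ = 0.375.
Under exogeneity and monotonicity, PS = (p₁ − p₀) / (1 − p₀).
PS = (0.608 − 0.375) / (1 − 0.375) = 0.233 / 0.625 ≈ 0.3728

PS ≈ 0.373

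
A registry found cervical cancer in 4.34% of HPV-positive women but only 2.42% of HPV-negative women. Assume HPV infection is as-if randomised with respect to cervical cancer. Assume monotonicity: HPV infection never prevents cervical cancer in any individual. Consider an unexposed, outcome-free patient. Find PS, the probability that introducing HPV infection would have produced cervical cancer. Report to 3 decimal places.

PS ≈ 0.020

p₁ = 0.0434, p₀ = 0.0242.
Under exogeneity and monotonicity, PS = (p₁ − p₀) / (1 − p₀).
PS = (0.0434 − 0.0242) / (1 − 0.0242) = 0.0192 / 0.9758 ≈ 0.0197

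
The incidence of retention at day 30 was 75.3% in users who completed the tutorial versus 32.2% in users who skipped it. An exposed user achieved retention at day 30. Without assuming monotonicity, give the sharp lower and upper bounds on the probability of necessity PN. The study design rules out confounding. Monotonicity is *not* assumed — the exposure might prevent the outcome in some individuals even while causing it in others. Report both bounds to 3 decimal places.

p₁ = 0.753, p₀ = 0.322.
Under exogeneity alone the bounds on PN are max{0,(p₁−p₀)/p₁} ≤ PN ≤ min{1,(1−p₀)/p₁}.
  lower = (p₁ − p₀)/p₁ = 0.431 / 0.753 ≈ 0.5724
  upper = min{1, (1 − p₀)/p₁} = 0.678 / 0.753 ≈ 0.9004

0.572 ≤ PN ≤ 0.900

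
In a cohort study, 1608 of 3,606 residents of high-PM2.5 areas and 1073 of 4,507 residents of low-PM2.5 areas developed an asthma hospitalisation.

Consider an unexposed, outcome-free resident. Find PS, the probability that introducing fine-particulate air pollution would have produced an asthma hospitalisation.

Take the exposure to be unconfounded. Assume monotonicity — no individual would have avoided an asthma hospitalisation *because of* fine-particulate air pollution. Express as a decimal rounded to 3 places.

p₁ = P(outcome | exposed) = 1608/3606 = 0.44592
p₀ = P(outcome | unexposed) = 1073/4507 = 0.23807
Under exogeneity and monotonicity, PS = (p₁ − p₀) / (1 − p₀).
PS = (0.44592 − 0.23807) / (1 − 0.23807) = 0.20785 / 0.76193 ≈ 0.2728

PS ≈ 0.273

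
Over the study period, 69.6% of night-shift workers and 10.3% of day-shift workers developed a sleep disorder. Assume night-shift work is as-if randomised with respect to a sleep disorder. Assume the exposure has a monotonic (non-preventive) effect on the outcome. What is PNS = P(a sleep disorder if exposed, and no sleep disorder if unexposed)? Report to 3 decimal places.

PNS ≈ 0.593

p₁ = 0.696, p₀ = 0.103.
Under exogeneity and monotonicity, PNS = p₁ − p₀.
PNS = 0.696 − 0.103 = 0.593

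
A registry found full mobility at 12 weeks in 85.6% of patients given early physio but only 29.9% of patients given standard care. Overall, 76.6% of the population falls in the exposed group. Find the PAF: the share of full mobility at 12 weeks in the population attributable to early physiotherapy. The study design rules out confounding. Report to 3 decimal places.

PAF ≈ 0.588

p₁ = 0.856, p₀ = 0.299.
Overall risk P(Y=1) = π·p₁ + (1−π)·p₀ = 0.766×0.856 + 0.234×0.299 = 0.72566.
Under exogeneity, PAF = [P(Y=1) − p₀] / P(Y=1).
PAF = (0.72566 − 0.299) / 0.72566 ≈ 0.5880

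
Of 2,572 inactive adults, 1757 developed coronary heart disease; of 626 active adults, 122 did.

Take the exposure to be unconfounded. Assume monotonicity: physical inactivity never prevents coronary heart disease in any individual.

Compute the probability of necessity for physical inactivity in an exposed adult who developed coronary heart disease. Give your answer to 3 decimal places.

p₁ = P(outcome | exposed) = 1757/2572 = 0.68313
p₀ = P(outcome | unexposed) = 122/626 = 0.19489
Under exogeneity and monotonicity, PN = (p₁ − p₀) / p₁.
PN = (0.68313 − 0.19489) / 0.68313 = 0.48824 / 0.68313 ≈ 0.7147

PN ≈ 0.715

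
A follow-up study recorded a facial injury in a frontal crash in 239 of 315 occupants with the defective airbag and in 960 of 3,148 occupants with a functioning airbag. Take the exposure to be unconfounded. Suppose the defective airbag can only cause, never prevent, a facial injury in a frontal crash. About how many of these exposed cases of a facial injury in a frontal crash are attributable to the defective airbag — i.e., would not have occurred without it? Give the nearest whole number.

p₁ = P(outcome | exposed) = 239/315 = 0.75873
p₀ = P(outcome | unexposed) = 960/3148 = 0.30496
PN = (p₁ − p₀)/p₁ = (0.75873 − 0.30496) / 0.75873 ≈ 0.59807.
Attributable cases ≈ PN × (exposed cases) = 0.59807 × 239 ≈ 142.94.

about 143 cases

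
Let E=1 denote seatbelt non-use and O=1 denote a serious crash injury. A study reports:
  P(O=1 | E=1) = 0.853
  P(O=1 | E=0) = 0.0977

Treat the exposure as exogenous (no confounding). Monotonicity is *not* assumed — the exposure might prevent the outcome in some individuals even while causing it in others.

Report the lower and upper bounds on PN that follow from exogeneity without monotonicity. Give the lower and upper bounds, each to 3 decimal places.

Let p₁ = 0.853, p₀ = 0.0977.
Under exogeneity alone the bounds on PN are max{0,(p₁−p₀)/p₁} ≤ PN ≤ min{1,(1−p₀)/p₁}.
  lower = (p₁ − p₀)/p₁ = 0.7553 / 0.853 ≈ 0.8855
  upper = min{1, (1 − p₀)/p₁} = 0.9023 / 0.853 ≈ 1.0578 → capped at 1

0.885 ≤ PN ≤ 1.000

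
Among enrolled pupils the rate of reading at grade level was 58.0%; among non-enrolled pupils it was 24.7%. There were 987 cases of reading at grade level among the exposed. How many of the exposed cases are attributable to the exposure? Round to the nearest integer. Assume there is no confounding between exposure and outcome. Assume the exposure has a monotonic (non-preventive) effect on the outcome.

p₁ = 0.58, p₀ = 0.247.
PN = (p₁ − p₀)/p₁ = (0.58 − 0.247) / 0.58 ≈ 0.57414.
Attributable cases ≈ PN × (exposed cases) = 0.57414 × 987 ≈ 566.67.

about 567 cases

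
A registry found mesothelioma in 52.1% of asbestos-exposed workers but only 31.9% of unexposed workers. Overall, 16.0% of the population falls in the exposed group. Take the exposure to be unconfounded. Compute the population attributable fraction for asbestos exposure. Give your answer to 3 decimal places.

p₁ = 0.521, p₀ = 0.319.
Overall risk P(Y=1) = π·p₁ + (1−π)·p₀ = 0.16×0.521 + 0.84×0.319 = 0.35132.
Under exogeneity, PAF = [P(Y=1) − p₀] / P(Y=1).
PAF = (0.35132 − 0.319) / 0.35132 ≈ 0.0920

PAF ≈ 0.092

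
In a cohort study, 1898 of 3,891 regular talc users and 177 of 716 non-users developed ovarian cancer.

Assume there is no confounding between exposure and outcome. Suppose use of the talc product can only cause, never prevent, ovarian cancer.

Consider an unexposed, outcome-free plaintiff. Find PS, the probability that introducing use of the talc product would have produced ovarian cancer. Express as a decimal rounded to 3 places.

p₁ = P(outcome | exposed) = 1898/3891 = 0.48779
p₀ = P(outcome | unexposed) = 177/716 = 0.24721
Under exogeneity and monotonicity, PS = (p₁ − p₀) / (1 − p₀).
PS = (0.48779 − 0.24721) / (1 − 0.24721) = 0.24059 / 0.75279 ≈ 0.3196

PS ≈ 0.320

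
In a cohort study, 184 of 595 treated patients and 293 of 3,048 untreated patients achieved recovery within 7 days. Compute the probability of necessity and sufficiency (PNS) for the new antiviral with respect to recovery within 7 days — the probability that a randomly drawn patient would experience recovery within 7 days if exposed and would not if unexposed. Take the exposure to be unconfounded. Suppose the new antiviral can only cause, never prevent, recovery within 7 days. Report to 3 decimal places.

p₁ = P(outcome | exposed) = 184/595 = 0.30924
p₀ = P(outcome | unexposed) = 293/3048 = 0.096129
Under exogeneity and monotonicity, PNS = p₁ − p₀.
PNS = 0.30924 − 0.096129 = 0.21312

PNS ≈ 0.213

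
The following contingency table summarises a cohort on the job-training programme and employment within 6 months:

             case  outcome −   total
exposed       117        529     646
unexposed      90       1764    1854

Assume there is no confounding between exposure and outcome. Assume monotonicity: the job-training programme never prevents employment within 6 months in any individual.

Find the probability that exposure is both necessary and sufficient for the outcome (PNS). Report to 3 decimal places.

p₁ = P(outcome | exposed) = 117/646 = 0.18111
p₀ = P(outcome | unexposed) = 90/1854 = 0.048544
Under exogeneity and monotonicity, PNS = p₁ − p₀.
PNS = 0.18111 − 0.048544 = 0.13257

PNS ≈ 0.133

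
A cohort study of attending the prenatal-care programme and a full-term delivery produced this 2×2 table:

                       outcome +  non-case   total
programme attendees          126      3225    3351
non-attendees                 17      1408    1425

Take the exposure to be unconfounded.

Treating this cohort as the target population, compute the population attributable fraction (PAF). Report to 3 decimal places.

p₁ = P(outcome | exposed) = 126/3351 = 0.037601
p₀ = P(outcome | unexposed) = 17/1425 = 0.01193
Exposure prevalence π = 3351/4776 = 0.70163; overall risk P(Y=1) = 0.029941.
Under exogeneity, PAF = [P(Y=1) − p₀]/P(Y=1).
PAF = (0.029941 − 0.01193) / 0.029941 ≈ 0.6016

PAF ≈ 0.602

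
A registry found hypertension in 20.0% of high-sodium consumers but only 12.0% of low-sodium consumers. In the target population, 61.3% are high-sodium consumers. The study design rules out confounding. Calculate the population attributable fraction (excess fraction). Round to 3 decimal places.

p₁ = 0.2, p₀ = 0.12.
Overall risk P(Y=1) = π·p₁ + (1−π)·p₀ = 0.613×0.2 + 0.387×0.12 = 0.16904.
Under exogeneity, PAF = [P(Y=1) − p₀] / P(Y=1).
PAF = (0.16904 − 0.12) / 0.16904 ≈ 0.2901

PAF ≈ 0.290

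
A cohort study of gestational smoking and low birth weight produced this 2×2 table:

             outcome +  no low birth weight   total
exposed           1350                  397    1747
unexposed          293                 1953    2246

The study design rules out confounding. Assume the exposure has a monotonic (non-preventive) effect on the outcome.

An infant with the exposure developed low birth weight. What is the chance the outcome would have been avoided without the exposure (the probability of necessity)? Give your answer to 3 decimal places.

p₁ = P(outcome | exposed) = 1350/1747 = 0.77275
p₀ = P(outcome | unexposed) = 293/2246 = 0.13045
Under exogeneity and monotonicity, PN = (p₁ − p₀)/p₁.
PN = (0.77275 − 0.13045) / 0.77275 ≈ 0.8312

PN ≈ 0.831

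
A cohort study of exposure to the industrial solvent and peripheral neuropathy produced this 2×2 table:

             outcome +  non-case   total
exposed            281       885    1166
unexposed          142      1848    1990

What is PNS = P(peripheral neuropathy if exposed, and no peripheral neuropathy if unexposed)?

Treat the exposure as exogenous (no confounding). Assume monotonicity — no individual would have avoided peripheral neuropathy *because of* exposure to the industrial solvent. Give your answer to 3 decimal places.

p₁ = P(outcome | exposed) = 281/1166 = 0.24099
p₀ = P(outcome | unexposed) = 142/1990 = 0.071357
Under exogeneity and monotonicity, PNS = p₁ − p₀.
PNS = 0.24099 − 0.071357 = 0.16964

PNS ≈ 0.170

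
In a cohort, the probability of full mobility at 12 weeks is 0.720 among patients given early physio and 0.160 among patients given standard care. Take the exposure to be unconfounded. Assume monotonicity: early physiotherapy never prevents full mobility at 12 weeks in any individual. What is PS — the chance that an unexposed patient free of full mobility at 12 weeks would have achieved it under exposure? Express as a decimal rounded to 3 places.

PS ≈ 0.667

Let p₁ = 0.72, p₀ = 0.16.
Under exogeneity and monotonicity, PS = (p₁ − p₀) / (1 − p₀).
PS = (0.72 − 0.16) / (1 − 0.16) = 0.56 / 0.84 ≈ 0.6667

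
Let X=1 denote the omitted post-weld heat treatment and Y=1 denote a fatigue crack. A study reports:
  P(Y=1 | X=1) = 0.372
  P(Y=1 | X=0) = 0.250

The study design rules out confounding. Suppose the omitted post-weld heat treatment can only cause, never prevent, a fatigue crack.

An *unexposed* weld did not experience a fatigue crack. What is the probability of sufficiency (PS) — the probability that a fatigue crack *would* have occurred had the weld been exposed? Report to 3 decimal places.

PS ≈ 0.163

Let p₁ = 0.372, p₀ = 0.25.
Under exogeneity and monotonicity, PS = (p₁ − p₀) / (1 − p₀).
PS = (0.372 − 0.25) / (1 − 0.25) = 0.122 / 0.75 ≈ 0.1627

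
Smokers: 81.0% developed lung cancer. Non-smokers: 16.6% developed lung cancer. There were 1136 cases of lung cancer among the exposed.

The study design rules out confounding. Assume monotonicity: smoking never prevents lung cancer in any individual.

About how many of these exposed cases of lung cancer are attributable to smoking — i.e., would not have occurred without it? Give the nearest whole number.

p₁ = 0.81, p₀ = 0.166.
PN = (p₁ − p₀)/p₁ = (0.81 − 0.166) / 0.81 ≈ 0.79506.
Attributable cases ≈ PN × (exposed cases) = 0.79506 × 1136 ≈ 903.19.

about 903 cases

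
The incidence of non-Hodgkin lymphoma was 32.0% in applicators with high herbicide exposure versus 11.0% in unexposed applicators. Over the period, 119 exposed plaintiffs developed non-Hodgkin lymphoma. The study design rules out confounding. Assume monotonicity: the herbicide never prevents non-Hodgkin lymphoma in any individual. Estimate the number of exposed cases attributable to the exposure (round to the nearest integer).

p₁ = 0.32, p₀ = 0.11.
PN = (p₁ − p₀)/p₁ = (0.32 − 0.11) / 0.32 ≈ 0.65625.
Attributable cases ≈ PN × (exposed cases) = 0.65625 × 119 ≈ 78.09.

about 78 cases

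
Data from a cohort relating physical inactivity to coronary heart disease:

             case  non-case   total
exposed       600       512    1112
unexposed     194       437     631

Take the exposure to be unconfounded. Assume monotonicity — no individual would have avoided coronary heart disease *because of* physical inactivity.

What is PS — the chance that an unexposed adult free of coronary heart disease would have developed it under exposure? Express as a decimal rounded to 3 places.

PS ≈ 0.335

p₁ = P(outcome | exposed) = 600/1112 = 0.53957
p₀ = P(outcome | unexposed) = 194/631 = 0.30745
Under exogeneity and monotonicity, PS = (p₁ − p₀) / (1 − p₀).
PS = (0.53957 − 0.30745) / (1 − 0.30745) = 0.23212 / 0.69255 ≈ 0.3352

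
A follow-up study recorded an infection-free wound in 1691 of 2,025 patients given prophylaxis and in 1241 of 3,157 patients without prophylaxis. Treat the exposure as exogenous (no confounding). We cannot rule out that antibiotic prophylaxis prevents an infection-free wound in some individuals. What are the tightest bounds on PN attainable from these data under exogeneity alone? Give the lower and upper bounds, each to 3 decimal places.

0.529 ≤ PN ≤ 0.727

p₁ = P(outcome | exposed) = 1691/2025 = 0.83506
p₀ = P(outcome | unexposed) = 1241/3157 = 0.39309
Under exogeneity alone the bounds on PN are max{0,(p₁−p₀)/p₁} ≤ PN ≤ min{1,(1−p₀)/p₁}.
  lower = (p₁ − p₀)/p₁ = 0.44197 / 0.83506 ≈ 0.5293
  upper = min{1, (1 − p₀)/p₁} = 0.60691 / 0.83506 ≈ 0.7268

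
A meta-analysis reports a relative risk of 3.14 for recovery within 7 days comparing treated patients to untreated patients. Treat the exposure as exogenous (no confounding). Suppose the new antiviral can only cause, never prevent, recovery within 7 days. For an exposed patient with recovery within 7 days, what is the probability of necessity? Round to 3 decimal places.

Under exogeneity and monotonicity, PN = (RR − 1) / RR = 1 − 1/RR.
PN = (3.14 − 1) / 3.14 = 2.14 / 3.14 ≈ 0.6815

PN ≈ 0.682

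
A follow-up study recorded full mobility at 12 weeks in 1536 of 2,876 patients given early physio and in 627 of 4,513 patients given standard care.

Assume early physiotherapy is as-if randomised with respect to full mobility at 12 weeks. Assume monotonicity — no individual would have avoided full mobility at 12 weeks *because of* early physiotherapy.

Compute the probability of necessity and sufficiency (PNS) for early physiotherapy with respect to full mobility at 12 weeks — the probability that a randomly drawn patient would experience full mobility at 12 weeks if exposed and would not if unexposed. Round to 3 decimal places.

p₁ = P(outcome | exposed) = 1536/2876 = 0.53408
p₀ = P(outcome | unexposed) = 627/4513 = 0.13893
Under exogeneity and monotonicity, PNS = p₁ − p₀.
PNS = 0.53408 − 0.13893 = 0.39514

PNS ≈ 0.395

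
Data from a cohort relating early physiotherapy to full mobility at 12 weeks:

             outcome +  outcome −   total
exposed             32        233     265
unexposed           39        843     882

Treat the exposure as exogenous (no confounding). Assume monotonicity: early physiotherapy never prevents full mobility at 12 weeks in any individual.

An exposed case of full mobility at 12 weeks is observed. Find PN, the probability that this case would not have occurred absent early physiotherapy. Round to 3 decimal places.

p₁ = P(outcome | exposed) = 32/265 = 0.12075
p₀ = P(outcome | unexposed) = 39/882 = 0.044218
Under exogeneity and monotonicity, PN = (p₁ − p₀)/p₁.
PN = (0.12075 − 0.044218) / 0.12075 ≈ 0.6338

PN ≈ 0.634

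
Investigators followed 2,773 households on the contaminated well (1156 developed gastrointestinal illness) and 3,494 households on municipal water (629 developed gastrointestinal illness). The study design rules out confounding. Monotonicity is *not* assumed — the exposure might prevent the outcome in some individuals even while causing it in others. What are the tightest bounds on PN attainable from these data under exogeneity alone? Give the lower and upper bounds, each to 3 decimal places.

p₁ = P(outcome | exposed) = 1156/2773 = 0.41688
p₀ = P(outcome | unexposed) = 629/3494 = 0.18002
Under exogeneity alone the bounds on PN are max{0,(p₁−p₀)/p₁} ≤ PN ≤ min{1,(1−p₀)/p₁}.
  lower = (p₁ − p₀)/p₁ = 0.23685 / 0.41688 ≈ 0.5682
  upper = min{1, (1 − p₀)/p₁} = 0.81998 / 0.41688 ≈ 1.9670 → capped at 1

0.568 ≤ PN ≤ 1.000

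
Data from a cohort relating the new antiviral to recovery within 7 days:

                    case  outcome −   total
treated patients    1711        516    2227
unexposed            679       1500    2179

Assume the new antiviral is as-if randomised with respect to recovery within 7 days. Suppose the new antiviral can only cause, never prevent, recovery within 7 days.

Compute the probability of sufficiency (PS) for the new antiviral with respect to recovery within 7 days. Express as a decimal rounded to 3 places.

p₁ = P(outcome | exposed) = 1711/2227 = 0.7683
p₀ = P(outcome | unexposed) = 679/2179 = 0.31161
Under exogeneity and monotonicity, PS = (p₁ − p₀)/(1 − p₀).
PS = (0.7683 − 0.31161) / 0.68839 ≈ 0.6634

PS ≈ 0.663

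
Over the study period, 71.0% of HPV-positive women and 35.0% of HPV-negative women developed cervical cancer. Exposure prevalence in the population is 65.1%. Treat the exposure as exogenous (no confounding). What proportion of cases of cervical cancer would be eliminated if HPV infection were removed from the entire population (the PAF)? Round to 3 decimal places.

p₁ = 0.71, p₀ = 0.35.
Overall risk P(Y=1) = π·p₁ + (1−π)·p₀ = 0.651×0.71 + 0.349×0.35 = 0.58436.
Under exogeneity, PAF = [P(Y=1) − p₀] / P(Y=1).
PAF = (0.58436 − 0.35) / 0.58436 ≈ 0.4011

PAF ≈ 0.401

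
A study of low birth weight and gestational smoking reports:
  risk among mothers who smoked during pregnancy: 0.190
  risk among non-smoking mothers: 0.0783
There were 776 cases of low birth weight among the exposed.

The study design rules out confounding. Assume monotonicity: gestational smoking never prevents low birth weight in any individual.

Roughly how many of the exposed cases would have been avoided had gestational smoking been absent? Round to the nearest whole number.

about 456 cases

Let p₁ = 0.19, p₀ = 0.0783.
PN = (p₁ − p₀)/p₁ = (0.19 − 0.0783) / 0.19 ≈ 0.58789.
Attributable cases ≈ PN × (exposed cases) = 0.58789 × 776 ≈ 456.21.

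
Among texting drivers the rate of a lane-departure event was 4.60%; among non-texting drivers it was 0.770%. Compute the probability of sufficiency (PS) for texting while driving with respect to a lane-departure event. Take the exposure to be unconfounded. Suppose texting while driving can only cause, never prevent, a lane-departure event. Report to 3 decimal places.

p₁ = 0.046, p₀ = 0.0077.
Under exogeneity and monotonicity, PS = (p₁ − p₀) / (1 − p₀).
PS = (0.046 − 0.0077) / (1 − 0.0077) = 0.0383 / 0.9923 ≈ 0.0386

PS ≈ 0.039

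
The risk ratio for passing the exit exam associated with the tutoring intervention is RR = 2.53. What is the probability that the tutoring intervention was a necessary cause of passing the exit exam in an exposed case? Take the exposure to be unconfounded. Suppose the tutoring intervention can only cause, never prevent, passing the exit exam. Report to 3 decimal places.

PN ≈ 0.605

Under exogeneity and monotonicity, PN = (RR − 1) / RR = 1 − 1/RR.
PN = (2.53 − 1) / 2.53 = 1.53 / 2.53 ≈ 0.6047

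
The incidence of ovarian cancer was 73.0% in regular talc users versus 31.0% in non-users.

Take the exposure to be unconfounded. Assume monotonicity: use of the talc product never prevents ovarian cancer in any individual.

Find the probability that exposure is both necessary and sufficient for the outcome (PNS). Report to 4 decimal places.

PNS ≈ 0.4200

p₁ = 0.73, p₀ = 0.31.
Under exogeneity and monotonicity, PNS = p₁ − p₀.
PNS = 0.73 − 0.31 = 0.42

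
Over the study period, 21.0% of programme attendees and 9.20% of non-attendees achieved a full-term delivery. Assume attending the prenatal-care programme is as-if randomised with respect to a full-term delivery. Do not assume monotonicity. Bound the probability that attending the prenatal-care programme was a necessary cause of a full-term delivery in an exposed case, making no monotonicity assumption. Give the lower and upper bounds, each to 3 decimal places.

p₁ = 0.21, p₀ = 0.092.
Under exogeneity alone the bounds on PN are max{0,(p₁−p₀)/p₁} ≤ PN ≤ min{1,(1−p₀)/p₁}.
  lower = (p₁ − p₀)/p₁ = 0.118 / 0.21 ≈ 0.5619
  upper = min{1, (1 − p₀)/p₁} = 0.908 / 0.21 ≈ 4.3238 → capped at 1

0.562 ≤ PN ≤ 1.000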